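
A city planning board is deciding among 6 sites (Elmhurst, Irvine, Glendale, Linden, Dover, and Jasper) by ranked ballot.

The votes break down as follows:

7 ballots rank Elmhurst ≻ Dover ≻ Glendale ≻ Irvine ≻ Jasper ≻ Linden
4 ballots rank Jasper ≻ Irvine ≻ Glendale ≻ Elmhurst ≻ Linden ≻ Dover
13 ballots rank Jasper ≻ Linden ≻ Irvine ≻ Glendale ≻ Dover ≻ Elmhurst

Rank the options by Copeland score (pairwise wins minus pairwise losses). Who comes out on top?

Pairwise results:
  Elmhurst vs Irvine: Irvine wins 17–7.
  Elmhurst vs Glendale: Glendale wins 17–7.
  Elmhurst vs Linden: Linden wins 13–11.
  Elmhurst vs Dover: Dover wins 13–11.
  Elmhurst vs Jasper: Jasper wins 17–7.
  Irvine vs Glendale: Irvine wins 17–7.
  Irvine vs Linden: Linden wins 13–11.
  Irvine vs Dover: Irvine wins 17–7.
  Irvine vs Jasper: Jasper wins 17–7.
  Glendale vs Linden: Linden wins 13–11.
  Glendale vs Dover: Glendale wins 17–7.
  Glendale vs Jasper: Jasper wins 17–7.
  Linden vs Dover: Linden wins 17–7.
  Linden vs Jasper: Jasper wins 24–0.
  Dover vs Jasper: Jasper wins 17–7.
Copeland scores (wins − losses):
  Elmhurst: 0 − 5 = -5
  Irvine: 3 − 2 = 1
  Glendale: 2 − 3 = -1
  Linden: 4 − 1 = 3
  Dover: 1 − 4 = -3
  Jasper: 5 − 0 = 5
Jasper has the best Copeland score.

Jasper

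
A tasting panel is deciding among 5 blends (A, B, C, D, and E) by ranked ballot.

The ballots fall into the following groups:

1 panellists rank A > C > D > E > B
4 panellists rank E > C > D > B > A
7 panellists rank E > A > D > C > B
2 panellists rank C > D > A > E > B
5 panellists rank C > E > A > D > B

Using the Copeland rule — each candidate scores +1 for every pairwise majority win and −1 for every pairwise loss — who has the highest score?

Pairwise results:
  A vs B: A wins 15–4.
  A vs C: C wins 11–8.
  A vs D: A wins 13–6.
  A vs E: E wins 16–3.
  B vs C: C wins 19–0.
  B vs D: D wins 19–0.
  B vs E: E wins 19–0.
  C vs D: C wins 12–7.
  C vs E: E wins 11–8.
  D vs E: E wins 16–3.
Copeland scores (wins − losses):
  A: 2 − 2 = 0
  B: 0 − 4 = -4
  C: 3 − 1 = 2
  D: 1 − 3 = -2
  E: 4 − 0 = 4
E has the best Copeland score.

E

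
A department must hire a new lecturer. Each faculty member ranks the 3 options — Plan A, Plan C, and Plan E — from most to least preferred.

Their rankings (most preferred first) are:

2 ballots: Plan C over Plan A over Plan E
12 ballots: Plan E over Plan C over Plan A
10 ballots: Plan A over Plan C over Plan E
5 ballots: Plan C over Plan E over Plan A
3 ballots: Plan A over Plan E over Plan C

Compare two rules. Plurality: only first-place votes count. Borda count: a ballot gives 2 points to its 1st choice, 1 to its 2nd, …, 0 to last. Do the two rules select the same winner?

No

Plurality first-place counts: Plan A 13, Plan C 7, Plan E 12 → Plan A.
Borda totals: Plan A 28, Plan C 36, Plan E 32 → Plan C.
The two rules disagree: plurality picks Plan A, Borda picks Plan C.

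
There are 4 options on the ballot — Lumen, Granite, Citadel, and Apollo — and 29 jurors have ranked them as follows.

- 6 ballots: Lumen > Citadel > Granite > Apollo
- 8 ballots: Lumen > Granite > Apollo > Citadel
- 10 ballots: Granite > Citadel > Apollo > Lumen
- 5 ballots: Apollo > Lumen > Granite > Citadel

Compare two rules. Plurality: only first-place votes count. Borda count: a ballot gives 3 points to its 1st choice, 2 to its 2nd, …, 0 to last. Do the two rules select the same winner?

Plurality first-place counts: Lumen 14, Granite 10, Citadel 0, Apollo 5 → Lumen.
Borda totals: Lumen 52, Granite 57, Citadel 32, Apollo 33 → Granite.
The two rules disagree: plurality picks Lumen, Borda picks Granite.

No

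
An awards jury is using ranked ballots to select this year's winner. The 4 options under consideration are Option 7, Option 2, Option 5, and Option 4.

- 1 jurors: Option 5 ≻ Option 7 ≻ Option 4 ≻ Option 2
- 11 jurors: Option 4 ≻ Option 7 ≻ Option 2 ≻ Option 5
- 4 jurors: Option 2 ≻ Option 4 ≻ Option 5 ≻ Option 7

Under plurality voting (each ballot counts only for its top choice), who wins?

Option 4

First-place vote totals:
  Option 7: 0
  Option 2: 4
  Option 5: 1
  Option 4: 11
Option 4 has the most first-place votes.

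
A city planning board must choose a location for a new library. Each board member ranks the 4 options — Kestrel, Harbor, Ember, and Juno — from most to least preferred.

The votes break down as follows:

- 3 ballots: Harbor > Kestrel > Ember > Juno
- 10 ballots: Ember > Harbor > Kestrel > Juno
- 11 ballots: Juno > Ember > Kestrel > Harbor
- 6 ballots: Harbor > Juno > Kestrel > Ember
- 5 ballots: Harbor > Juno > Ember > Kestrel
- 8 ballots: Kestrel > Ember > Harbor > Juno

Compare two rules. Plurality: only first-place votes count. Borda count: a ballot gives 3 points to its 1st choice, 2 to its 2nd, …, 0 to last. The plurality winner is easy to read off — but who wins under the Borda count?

Plurality first-place counts: Kestrel 8, Harbor 14, Ember 10, Juno 11 → Harbor.
Borda totals: Kestrel 57, Harbor 70, Ember 76, Juno 55 → Ember.

Ember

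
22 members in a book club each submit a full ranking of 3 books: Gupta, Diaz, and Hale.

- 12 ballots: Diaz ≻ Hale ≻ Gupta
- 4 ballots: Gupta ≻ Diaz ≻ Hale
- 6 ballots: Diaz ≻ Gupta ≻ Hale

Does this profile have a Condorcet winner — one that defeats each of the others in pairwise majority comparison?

Yes

Head-to-head results (22 voters total):
Gupta vs Diaz: Diaz wins 18–4.
Gupta vs Hale: Hale wins 12–10.
Diaz vs Hale: Diaz wins 22–0.
Diaz beats each rival — Gupta (18–4), Hale (22–0) — so Diaz is the Condorcet winner.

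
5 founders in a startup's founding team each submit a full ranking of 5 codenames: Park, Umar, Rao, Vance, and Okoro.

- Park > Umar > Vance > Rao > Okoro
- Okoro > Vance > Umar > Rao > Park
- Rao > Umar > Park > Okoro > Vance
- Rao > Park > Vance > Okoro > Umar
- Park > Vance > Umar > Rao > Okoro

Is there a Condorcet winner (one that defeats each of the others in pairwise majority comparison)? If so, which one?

Head-to-head results (5 voters total):
Park vs Umar: Park wins 3–2.
Park vs Rao: Rao wins 3–2.
Park vs Vance: Park wins 4–1.
Park vs Okoro: Park wins 4–1.
Umar vs Rao: Umar wins 3–2.
Umar vs Vance: Vance wins 3–2.
Umar vs Okoro: Umar wins 3–2.
Rao vs Vance: Vance wins 3–2.
Rao vs Okoro: Rao wins 4–1.
Vance vs Okoro: Vance wins 3–2.
No candidate beats all others: Park beats Umar beats Rao beats Park, a majority cycle.

No Condorcet winner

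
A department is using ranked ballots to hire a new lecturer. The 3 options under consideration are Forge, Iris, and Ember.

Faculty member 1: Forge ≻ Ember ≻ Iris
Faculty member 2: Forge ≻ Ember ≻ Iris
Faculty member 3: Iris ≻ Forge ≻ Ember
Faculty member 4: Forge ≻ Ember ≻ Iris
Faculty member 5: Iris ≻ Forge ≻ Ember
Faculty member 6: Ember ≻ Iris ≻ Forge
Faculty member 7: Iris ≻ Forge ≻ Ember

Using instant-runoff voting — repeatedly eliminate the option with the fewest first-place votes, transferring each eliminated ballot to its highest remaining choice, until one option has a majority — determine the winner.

Iris

Round 1: Forge 3, Iris 3, Ember 1. Ember has the fewest and is eliminated.
Round 2: Iris 4, Forge 3. Iris has a majority.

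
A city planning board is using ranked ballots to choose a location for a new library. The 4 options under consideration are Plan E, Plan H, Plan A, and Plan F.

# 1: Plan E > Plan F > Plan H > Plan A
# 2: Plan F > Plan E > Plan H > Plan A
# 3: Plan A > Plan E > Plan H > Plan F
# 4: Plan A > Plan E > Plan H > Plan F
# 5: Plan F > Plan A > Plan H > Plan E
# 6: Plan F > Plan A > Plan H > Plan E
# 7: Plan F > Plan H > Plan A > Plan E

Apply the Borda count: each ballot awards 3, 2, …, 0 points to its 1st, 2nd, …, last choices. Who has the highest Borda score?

Borda scores:
  Plan E: 3 + 2 + 2 + 2 + 0 + 0 + 0 = 9
  Plan H: 1 + 1 + 1 + 1 + 1 + 1 + 2 = 8
  Plan A: 0 + 0 + 3 + 3 + 2 + 2 + 1 = 11
  Plan F: 2 + 3 + 0 + 0 + 3 + 3 + 3 = 14
Plan F has the highest total.

Plan F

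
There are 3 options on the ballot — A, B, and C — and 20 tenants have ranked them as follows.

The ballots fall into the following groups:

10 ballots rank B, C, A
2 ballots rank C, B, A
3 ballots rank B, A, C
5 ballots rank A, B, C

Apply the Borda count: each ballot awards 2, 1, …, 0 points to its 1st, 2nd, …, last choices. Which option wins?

B

Borda scores:
  A: 10·0 + 2·0 + 3·1 + 5·2 = 13
  B: 10·2 + 2·1 + 3·2 + 5·1 = 33
  C: 10·1 + 2·2 + 3·0 + 5·0 = 14
B has the highest total.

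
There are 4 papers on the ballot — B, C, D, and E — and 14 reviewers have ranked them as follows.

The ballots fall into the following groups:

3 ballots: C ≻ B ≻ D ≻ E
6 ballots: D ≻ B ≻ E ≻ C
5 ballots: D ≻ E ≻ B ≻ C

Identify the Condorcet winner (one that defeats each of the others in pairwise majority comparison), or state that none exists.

D

Head-to-head results (14 voters total):
B vs C: B wins 11–3.
B vs D: D wins 11–3.
B vs E: B wins 9–5.
C vs D: D wins 11–3.
C vs E: E wins 11–3.
D vs E: D wins 14–0.
D beats each rival — B (11–3), C (11–3), E (14–0) — so D is the Condorcet winner.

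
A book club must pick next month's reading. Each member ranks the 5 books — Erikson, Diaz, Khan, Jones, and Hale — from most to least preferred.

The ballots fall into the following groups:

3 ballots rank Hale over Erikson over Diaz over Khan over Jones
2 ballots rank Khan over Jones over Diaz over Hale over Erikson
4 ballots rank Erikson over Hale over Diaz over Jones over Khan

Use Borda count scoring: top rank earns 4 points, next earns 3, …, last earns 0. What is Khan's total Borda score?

11

Borda scores:
  Erikson: 3·3 + 2·0 + 4·4 = 25
  Diaz: 3·2 + 2·2 + 4·2 = 18
  Khan: 3·1 + 2·4 + 4·0 = 11
  Jones: 3·0 + 2·3 + 4·1 = 10
  Hale: 3·4 + 2·1 + 4·3 = 26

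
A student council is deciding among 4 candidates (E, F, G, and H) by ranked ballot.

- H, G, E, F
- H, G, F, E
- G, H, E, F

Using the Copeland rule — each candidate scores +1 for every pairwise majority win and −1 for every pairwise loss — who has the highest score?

H

Pairwise results:
  E vs F: E wins 2–1.
  E vs G: G wins 3–0.
  E vs H: H wins 3–0.
  F vs G: G wins 3–0.
  F vs H: H wins 3–0.
  G vs H: H wins 2–1.
Copeland scores (wins − losses):
  E: 1 − 2 = -1
  F: 0 − 3 = -3
  G: 2 − 1 = 1
  H: 3 − 0 = 3
H has the best Copeland score.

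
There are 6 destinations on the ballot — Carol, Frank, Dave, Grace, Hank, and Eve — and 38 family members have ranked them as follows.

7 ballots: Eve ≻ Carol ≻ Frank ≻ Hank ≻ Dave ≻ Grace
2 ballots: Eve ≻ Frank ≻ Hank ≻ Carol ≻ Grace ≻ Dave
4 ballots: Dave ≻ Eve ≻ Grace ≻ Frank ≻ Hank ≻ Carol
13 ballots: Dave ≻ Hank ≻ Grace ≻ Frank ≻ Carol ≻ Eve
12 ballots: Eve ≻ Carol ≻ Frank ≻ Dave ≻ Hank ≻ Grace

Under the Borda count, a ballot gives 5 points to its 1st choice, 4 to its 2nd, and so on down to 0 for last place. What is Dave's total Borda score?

Borda scores:
  Carol: 7·4 + 2·2 + 4·0 + 13·1 + 12·4 = 93
  Frank: 7·3 + 2·4 + 4·2 + 13·2 + 12·3 = 99
  Dave: 7·1 + 2·0 + 4·5 + 13·5 + 12·2 = 116
  Grace: 7·0 + 2·1 + 4·3 + 13·3 + 12·0 = 53
  Hank: 7·2 + 2·3 + 4·1 + 13·4 + 12·1 = 88
  Eve: 7·5 + 2·5 + 4·4 + 13·0 + 12·5 = 121

116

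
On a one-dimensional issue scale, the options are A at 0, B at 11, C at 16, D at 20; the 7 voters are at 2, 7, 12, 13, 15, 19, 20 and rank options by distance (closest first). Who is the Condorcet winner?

With single-peaked preferences on a line, the Condorcet winner is the candidate closest to the median voter.
The median voter (position 13) is closest to B at 11.
Check: B vs D — voters closer to B: 5 of 7.

B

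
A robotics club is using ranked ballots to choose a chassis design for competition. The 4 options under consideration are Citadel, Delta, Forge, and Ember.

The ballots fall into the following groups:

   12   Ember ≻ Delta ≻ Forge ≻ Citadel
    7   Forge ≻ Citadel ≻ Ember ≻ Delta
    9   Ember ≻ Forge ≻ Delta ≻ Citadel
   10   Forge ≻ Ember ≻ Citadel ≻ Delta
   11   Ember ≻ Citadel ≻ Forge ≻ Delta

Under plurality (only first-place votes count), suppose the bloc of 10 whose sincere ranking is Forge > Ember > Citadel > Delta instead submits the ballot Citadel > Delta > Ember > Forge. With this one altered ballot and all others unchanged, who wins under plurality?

Ember

First-place totals with the altered ballot: Citadel 10, Delta 0, Forge 7, Ember 32.
The winner is unchanged: still Ember.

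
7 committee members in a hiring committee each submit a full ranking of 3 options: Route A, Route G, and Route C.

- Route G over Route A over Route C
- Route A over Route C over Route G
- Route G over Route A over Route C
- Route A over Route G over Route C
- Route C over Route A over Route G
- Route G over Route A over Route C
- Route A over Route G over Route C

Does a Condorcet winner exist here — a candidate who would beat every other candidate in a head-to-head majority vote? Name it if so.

Route A

Head-to-head results (7 voters total):
Route A vs Route G: Route A wins 4–3.
Route A vs Route C: Route A wins 6–1.
Route G vs Route C: Route G wins 5–2.
Route A beats each rival — Route G (4–3), Route C (6–1) — so Route A is the Condorcet winner.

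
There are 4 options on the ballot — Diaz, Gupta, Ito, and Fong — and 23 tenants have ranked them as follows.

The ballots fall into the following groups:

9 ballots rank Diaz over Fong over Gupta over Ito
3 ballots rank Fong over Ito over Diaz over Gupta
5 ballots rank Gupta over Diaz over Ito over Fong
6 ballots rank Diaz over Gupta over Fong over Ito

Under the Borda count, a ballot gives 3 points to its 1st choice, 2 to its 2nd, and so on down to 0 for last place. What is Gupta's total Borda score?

Borda scores:
  Diaz: 9·3 + 3·1 + 5·2 + 6·3 = 58
  Gupta: 9·1 + 3·0 + 5·3 + 6·2 = 36
  Ito: 9·0 + 3·2 + 5·1 + 6·0 = 11
  Fong: 9·2 + 3·3 + 5·0 + 6·1 = 33

36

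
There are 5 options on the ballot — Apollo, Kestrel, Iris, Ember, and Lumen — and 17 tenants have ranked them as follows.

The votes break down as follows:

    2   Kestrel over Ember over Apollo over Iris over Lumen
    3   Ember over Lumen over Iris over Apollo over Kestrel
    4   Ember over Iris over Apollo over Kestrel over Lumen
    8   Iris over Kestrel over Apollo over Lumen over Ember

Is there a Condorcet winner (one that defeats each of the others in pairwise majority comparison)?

Head-to-head results (17 voters total):
Apollo vs Kestrel: Kestrel wins 10–7.
Apollo vs Iris: Iris wins 15–2.
Apollo vs Ember: Ember wins 9–8.
Apollo vs Lumen: Apollo wins 14–3.
Kestrel vs Iris: Iris wins 15–2.
Kestrel vs Ember: Kestrel wins 10–7.
Kestrel vs Lumen: Kestrel wins 14–3.
Iris vs Ember: Ember wins 9–8.
Iris vs Lumen: Iris wins 14–3.
Ember vs Lumen: Ember wins 9–8.
No candidate beats all others: Kestrel beats Ember beats Iris beats Kestrel, a majority cycle.

No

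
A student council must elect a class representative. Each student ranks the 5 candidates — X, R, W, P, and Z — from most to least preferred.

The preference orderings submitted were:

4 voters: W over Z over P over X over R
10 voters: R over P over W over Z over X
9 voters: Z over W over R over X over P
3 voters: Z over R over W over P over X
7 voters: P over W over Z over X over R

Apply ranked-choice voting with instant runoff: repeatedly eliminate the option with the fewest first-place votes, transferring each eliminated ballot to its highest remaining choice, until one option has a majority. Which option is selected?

Z

Round 1: Z 12, R 10, P 7, W 4, X 0. X has the fewest and is eliminated.
Round 2: Z 12, R 10, P 7, W 4. W has the fewest and is eliminated.
Round 3: Z 16, R 10, P 7. P has the fewest and is eliminated.
Round 4: Z 23, R 10. Z has a majority.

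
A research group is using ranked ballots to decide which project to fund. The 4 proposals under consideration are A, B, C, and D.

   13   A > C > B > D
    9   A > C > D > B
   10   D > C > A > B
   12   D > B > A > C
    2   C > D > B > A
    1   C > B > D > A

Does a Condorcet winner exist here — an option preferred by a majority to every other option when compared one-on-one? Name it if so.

Head-to-head results (47 voters total):
A vs B: A wins 32–15.
A vs C: A wins 34–13.
A vs D: D wins 25–22.
B vs C: C wins 35–12.
B vs D: D wins 33–14.
C vs D: C wins 25–22.
No candidate beats all others: A beats C beats D beats A, a majority cycle.

None — there is no Condorcet winner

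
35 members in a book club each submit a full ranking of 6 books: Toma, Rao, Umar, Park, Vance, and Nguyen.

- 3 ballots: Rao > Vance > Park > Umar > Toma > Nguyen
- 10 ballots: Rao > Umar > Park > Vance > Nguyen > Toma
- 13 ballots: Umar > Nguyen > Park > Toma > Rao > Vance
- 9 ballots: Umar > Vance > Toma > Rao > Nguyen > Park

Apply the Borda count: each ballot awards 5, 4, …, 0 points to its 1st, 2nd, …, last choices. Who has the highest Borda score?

Borda scores:
  Toma: 3·1 + 10·0 + 13·2 + 9·3 = 56
  Rao: 3·5 + 10·5 + 13·1 + 9·2 = 96
  Umar: 3·2 + 10·4 + 13·5 + 9·5 = 156
  Park: 3·3 + 10·3 + 13·3 + 9·0 = 78
  Vance: 3·4 + 10·2 + 13·0 + 9·4 = 68
  Nguyen: 3·0 + 10·1 + 13·4 + 9·1 = 71
Umar has the highest total.

Umar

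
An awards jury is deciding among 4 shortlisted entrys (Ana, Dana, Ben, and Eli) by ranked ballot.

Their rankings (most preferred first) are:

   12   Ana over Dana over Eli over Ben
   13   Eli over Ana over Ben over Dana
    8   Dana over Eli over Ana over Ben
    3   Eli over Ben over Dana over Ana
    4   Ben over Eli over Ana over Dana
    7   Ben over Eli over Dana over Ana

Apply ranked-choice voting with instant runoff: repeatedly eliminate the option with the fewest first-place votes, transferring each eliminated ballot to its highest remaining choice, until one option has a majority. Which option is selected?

Round 1: Eli 16, Ana 12, Ben 11, Dana 8. Dana has the fewest and is eliminated.
Round 2: Eli 24, Ana 12, Ben 11. Eli has a majority.

Eli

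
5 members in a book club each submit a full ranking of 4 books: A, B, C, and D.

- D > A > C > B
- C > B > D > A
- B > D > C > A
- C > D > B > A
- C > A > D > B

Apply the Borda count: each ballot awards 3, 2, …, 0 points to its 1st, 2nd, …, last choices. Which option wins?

C

Borda scores:
  A: 2 + 0 + 0 + 0 + 2 = 4
  B: 0 + 2 + 3 + 1 + 0 = 6
  C: 1 + 3 + 1 + 3 + 3 = 11
  D: 3 + 1 + 2 + 2 + 1 = 9
C has the highest total.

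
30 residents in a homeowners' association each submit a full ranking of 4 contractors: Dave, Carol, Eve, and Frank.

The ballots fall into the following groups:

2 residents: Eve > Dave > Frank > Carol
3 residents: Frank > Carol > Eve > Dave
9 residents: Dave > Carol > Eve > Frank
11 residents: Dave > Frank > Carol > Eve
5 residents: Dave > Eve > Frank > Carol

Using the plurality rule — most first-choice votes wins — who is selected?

Dave

First-place vote totals:
  Dave: 25
  Carol: 0
  Eve: 2
  Frank: 3
Dave has the most first-place votes.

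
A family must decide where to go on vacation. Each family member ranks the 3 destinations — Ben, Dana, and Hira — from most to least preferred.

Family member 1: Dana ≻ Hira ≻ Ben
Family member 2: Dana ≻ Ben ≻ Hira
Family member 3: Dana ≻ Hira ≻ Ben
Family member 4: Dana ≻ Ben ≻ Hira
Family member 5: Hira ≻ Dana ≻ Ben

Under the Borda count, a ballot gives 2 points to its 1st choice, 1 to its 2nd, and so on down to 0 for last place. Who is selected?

Borda scores:
  Ben: 0 + 1 + 0 + 1 + 0 = 2
  Dana: 2 + 2 + 2 + 2 + 1 = 9
  Hira: 1 + 0 + 1 + 0 + 2 = 4
Dana has the highest total.

Dana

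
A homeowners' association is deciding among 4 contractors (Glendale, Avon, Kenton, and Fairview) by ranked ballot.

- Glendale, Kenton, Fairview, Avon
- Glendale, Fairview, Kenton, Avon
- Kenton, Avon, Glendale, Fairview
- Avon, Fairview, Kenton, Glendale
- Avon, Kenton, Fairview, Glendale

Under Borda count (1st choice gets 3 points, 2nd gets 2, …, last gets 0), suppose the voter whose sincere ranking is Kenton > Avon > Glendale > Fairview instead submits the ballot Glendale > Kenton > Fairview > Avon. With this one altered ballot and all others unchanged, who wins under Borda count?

Borda totals with the altered ballot: Glendale 9, Avon 6, Kenton 8, Fairview 7.
The switch changes the winner from Kenton to Glendale.

Glendale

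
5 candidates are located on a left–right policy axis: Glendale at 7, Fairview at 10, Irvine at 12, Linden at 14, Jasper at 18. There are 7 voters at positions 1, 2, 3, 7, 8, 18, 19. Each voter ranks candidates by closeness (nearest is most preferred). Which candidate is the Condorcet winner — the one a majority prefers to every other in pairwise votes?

Glendale

With single-peaked preferences on a line, the Condorcet winner is the candidate closest to the median voter.
The median voter (position 7) is closest to Glendale at 7.
Check: Glendale vs Jasper — voters closer to Glendale: 5 of 7.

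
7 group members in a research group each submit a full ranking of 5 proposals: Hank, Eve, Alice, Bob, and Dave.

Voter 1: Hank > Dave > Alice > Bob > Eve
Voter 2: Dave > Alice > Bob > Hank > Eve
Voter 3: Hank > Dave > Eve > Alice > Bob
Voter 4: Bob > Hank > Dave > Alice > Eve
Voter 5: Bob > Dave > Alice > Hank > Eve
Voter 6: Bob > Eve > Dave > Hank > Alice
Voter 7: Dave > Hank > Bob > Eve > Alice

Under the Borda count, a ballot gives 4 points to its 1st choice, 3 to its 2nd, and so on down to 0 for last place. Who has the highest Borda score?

Dave

Borda scores:
  Hank: 4 + 1 + 4 + 3 + 1 + 1 + 3 = 17
  Eve: 0 + 0 + 2 + 0 + 0 + 3 + 1 = 6
  Alice: 2 + 3 + 1 + 1 + 2 + 0 + 0 = 9
  Bob: 1 + 2 + 0 + 4 + 4 + 4 + 2 = 17
  Dave: 3 + 4 + 3 + 2 + 3 + 2 + 4 = 21
Dave has the highest total.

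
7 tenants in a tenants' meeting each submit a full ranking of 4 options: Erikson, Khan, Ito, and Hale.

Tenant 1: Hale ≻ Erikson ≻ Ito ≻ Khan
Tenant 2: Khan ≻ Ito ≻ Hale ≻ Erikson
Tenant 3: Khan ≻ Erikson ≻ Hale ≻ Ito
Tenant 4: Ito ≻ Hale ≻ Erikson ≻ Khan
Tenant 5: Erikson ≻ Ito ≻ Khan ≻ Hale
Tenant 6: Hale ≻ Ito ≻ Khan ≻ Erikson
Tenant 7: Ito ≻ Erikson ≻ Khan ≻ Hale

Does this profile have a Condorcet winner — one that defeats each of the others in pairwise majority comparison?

Head-to-head results (7 voters total):
Erikson vs Khan: Erikson wins 4–3.
Erikson vs Ito: Ito wins 4–3.
Erikson vs Hale: Hale wins 4–3.
Khan vs Ito: Ito wins 5–2.
Khan vs Hale: Khan wins 4–3.
Ito vs Hale: Ito wins 4–3.
Ito beats each rival — Erikson (4–3), Khan (5–2), Hale (4–3) — so Ito is the Condorcet winner.

Yes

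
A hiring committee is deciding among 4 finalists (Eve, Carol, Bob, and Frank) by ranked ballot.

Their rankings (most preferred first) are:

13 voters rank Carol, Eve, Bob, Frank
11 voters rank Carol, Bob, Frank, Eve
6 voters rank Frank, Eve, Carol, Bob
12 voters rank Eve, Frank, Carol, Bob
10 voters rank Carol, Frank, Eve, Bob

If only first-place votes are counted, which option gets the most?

Carol

First-place vote totals:
  Eve: 12
  Carol: 34
  Bob: 0
  Frank: 6
Carol has the most first-place votes.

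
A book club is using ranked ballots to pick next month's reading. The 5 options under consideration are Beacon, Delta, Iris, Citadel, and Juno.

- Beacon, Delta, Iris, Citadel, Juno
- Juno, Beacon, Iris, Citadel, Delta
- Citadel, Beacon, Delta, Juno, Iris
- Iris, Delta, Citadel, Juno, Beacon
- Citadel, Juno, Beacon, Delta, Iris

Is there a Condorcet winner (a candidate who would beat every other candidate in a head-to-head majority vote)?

Head-to-head results (5 voters total):
Beacon vs Delta: Beacon wins 4–1.
Beacon vs Iris: Beacon wins 4–1.
Beacon vs Citadel: Citadel wins 3–2.
Beacon vs Juno: Juno wins 3–2.
Delta vs Iris: Delta wins 3–2.
Delta vs Citadel: Citadel wins 3–2.
Delta vs Juno: Delta wins 3–2.
Iris vs Citadel: Iris wins 3–2.
Iris vs Juno: Juno wins 3–2.
Citadel vs Juno: Citadel wins 4–1.
No candidate beats all others: Beacon beats Delta beats Juno beats Beacon, a majority cycle.

No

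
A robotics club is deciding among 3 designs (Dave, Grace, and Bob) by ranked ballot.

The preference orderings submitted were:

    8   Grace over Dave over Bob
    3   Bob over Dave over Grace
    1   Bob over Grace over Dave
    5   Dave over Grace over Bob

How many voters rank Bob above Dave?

Ballots ranking Bob above Dave: 3+1 = 4.
Ballots ranking Dave above Bob: 8+5 = 13.
So 4 of 17 voters prefer Bob to Dave.

4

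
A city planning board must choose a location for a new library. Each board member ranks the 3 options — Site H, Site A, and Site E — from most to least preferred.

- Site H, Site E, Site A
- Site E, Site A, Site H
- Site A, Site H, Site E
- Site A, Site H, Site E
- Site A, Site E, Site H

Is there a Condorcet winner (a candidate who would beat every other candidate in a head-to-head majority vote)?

Head-to-head results (5 voters total):
Site H vs Site A: Site A wins 4–1.
Site H vs Site E: Site H wins 3–2.
Site A vs Site E: Site A wins 3–2.
Site A beats each rival — Site H (4–1), Site E (3–2) — so Site A is the Condorcet winner.

Yes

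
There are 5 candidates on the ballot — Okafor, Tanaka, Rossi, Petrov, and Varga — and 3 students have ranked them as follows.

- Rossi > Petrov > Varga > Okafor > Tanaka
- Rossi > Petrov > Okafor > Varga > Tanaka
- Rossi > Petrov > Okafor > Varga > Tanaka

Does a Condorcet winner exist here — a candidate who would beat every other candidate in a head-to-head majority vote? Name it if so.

Head-to-head results (3 voters total):
Okafor vs Tanaka: Okafor wins 3–0.
Okafor vs Rossi: Rossi wins 3–0.
Okafor vs Petrov: Petrov wins 3–0.
Okafor vs Varga: Okafor wins 2–1.
Tanaka vs Rossi: Rossi wins 3–0.
Tanaka vs Petrov: Petrov wins 3–0.
Tanaka vs Varga: Varga wins 3–0.
Rossi vs Petrov: Rossi wins 3–0.
Rossi vs Varga: Rossi wins 3–0.
Petrov vs Varga: Petrov wins 3–0.
Rossi beats each rival — Okafor (3–0), Tanaka (3–0), Petrov (3–0), Varga (3–0) — so Rossi is the Condorcet winner.

Rossi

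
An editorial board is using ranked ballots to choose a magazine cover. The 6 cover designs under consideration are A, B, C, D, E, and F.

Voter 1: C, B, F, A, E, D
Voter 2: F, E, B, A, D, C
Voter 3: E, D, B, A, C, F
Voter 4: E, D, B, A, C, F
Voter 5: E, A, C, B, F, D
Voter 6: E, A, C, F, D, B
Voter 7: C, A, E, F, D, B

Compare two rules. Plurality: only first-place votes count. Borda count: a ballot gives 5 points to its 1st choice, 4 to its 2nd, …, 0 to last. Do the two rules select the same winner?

Plurality first-place counts: A 0, B 0, C 2, D 0, E 4, F 1 → E.
Borda totals: A 20, B 15, C 18, D 11, E 28, F 13 → E.
The two rules agree on E.

Yes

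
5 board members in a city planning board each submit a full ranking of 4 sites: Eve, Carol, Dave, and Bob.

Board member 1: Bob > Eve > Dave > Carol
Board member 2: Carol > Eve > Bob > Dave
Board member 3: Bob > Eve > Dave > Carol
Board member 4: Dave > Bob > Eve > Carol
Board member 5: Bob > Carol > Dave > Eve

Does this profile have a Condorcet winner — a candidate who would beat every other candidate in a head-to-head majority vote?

Yes

Head-to-head results (5 voters total):
Eve vs Carol: Eve wins 3–2.
Eve vs Dave: Eve wins 3–2.
Eve vs Bob: Bob wins 4–1.
Carol vs Dave: Dave wins 3–2.
Carol vs Bob: Bob wins 4–1.
Dave vs Bob: Bob wins 4–1.
Bob beats each rival — Eve (4–1), Carol (4–1), Dave (4–1) — so Bob is the Condorcet winner.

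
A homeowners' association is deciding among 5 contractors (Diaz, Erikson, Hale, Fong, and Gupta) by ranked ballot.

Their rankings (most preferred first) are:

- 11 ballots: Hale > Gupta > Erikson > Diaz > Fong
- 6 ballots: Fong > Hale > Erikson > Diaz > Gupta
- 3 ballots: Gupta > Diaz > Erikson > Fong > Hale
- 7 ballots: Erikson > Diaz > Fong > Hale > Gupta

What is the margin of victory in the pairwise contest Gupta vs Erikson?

Ballots ranking Gupta above Erikson: 11+3 = 14.
Ballots ranking Erikson above Gupta: 6+7 = 13.
Gupta wins 14–13, a margin of 1.

1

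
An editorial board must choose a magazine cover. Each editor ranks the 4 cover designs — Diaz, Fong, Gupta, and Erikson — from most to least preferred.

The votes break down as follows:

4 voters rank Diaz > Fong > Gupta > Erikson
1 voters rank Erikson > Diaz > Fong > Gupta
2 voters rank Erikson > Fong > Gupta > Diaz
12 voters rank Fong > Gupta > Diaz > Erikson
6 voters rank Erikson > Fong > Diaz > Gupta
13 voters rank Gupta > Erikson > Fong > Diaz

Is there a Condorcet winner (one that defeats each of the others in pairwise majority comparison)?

Head-to-head results (38 voters total):
Diaz vs Fong: Fong wins 33–5.
Diaz vs Gupta: Gupta wins 27–11.
Diaz vs Erikson: Erikson wins 22–16.
Fong vs Gupta: Fong wins 25–13.
Fong vs Erikson: Erikson wins 22–16.
Gupta vs Erikson: Gupta wins 29–9.
No candidate beats all others: Fong beats Gupta beats Erikson beats Fong, a majority cycle.

No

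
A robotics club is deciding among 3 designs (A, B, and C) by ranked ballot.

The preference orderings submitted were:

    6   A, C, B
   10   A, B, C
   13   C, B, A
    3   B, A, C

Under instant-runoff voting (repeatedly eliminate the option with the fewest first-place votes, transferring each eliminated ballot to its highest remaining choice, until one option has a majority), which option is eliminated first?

Round 1: A 16, C 13, B 3. B has the fewest and is eliminated.
Round 2: A 19, C 13. A has a majority.

B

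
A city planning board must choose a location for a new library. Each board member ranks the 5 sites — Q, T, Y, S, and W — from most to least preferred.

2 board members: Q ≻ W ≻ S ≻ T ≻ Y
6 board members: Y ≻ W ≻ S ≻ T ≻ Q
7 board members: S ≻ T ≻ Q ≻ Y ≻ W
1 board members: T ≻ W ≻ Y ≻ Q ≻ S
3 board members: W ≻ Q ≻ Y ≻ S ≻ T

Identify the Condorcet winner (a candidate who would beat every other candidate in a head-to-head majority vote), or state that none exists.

Head-to-head results (19 voters total):
Q vs T: T wins 14–5.
Q vs Y: Q wins 12–7.
Q vs S: S wins 13–6.
Q vs W: W wins 10–9.
T vs Y: T wins 10–9.
T vs S: S wins 18–1.
T vs W: W wins 11–8.
Y vs S: Y wins 10–9.
Y vs W: Y wins 13–6.
S vs W: W wins 12–7.
No candidate beats all others: Q beats Y beats S beats Q, a majority cycle.

There is no Condorcet winner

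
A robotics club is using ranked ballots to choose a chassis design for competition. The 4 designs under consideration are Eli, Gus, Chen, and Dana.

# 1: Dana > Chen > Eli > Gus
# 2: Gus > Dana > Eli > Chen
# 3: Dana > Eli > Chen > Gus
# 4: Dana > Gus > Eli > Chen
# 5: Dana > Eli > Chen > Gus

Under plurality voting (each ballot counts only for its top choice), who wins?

First-place vote totals:
  Eli: 0
  Gus: 1
  Chen: 0
  Dana: 4
Dana has the most first-place votes.

Dana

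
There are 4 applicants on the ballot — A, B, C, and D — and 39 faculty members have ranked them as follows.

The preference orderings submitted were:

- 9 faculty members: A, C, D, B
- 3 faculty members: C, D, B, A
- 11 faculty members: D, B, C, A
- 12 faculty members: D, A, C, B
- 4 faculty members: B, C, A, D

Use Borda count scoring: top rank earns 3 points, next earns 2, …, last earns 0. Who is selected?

D

Borda scores:
  A: 9·3 + 3·0 + 11·0 + 12·2 + 4·1 = 55
  B: 9·0 + 3·1 + 11·2 + 12·0 + 4·3 = 37
  C: 9·2 + 3·3 + 11·1 + 12·1 + 4·2 = 58
  D: 9·1 + 3·2 + 11·3 + 12·3 + 4·0 = 84
D has the highest total.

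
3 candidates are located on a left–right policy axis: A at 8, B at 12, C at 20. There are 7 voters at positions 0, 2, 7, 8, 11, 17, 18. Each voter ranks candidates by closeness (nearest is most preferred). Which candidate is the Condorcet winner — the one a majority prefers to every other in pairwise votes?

With single-peaked preferences on a line, the Condorcet winner is the candidate closest to the median voter.
The median voter (position 8) is closest to A at 8.
Check: A vs B — voters closer to A: 4 of 7.

A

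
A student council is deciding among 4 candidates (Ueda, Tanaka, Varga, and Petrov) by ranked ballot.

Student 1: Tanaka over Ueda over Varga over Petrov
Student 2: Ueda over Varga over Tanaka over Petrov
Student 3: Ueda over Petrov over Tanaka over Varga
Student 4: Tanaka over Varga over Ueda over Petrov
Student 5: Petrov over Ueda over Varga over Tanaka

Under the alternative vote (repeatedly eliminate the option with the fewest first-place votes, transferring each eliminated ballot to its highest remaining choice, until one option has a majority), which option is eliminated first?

Round 1: Ueda 2, Tanaka 2, Petrov 1, Varga 0. Varga has the fewest and is eliminated.
Round 2: Ueda 2, Tanaka 2, Petrov 1. Petrov has the fewest and is eliminated.
Round 3: Ueda 3, Tanaka 2. Ueda has a majority.

Varga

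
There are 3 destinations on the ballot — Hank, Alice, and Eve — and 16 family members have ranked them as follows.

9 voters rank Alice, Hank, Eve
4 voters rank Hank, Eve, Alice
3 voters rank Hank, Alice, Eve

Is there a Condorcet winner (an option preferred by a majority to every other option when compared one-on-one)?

Yes

Head-to-head results (16 voters total):
Hank vs Alice: Alice wins 9–7.
Hank vs Eve: Hank wins 16–0.
Alice vs Eve: Alice wins 12–4.
Alice beats each rival — Hank (9–7), Eve (12–4) — so Alice is the Condorcet winner.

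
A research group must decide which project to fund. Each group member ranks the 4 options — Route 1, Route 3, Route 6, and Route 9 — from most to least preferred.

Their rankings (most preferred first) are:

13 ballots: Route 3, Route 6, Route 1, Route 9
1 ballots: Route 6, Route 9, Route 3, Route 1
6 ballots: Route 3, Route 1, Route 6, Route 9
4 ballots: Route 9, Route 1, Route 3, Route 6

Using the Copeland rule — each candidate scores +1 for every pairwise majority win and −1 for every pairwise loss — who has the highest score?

Pairwise results:
  Route 1 vs Route 3: Route 3 wins 20–4.
  Route 1 vs Route 6: Route 6 wins 14–10.
  Route 1 vs Route 9: Route 1 wins 19–5.
  Route 3 vs Route 6: Route 3 wins 23–1.
  Route 3 vs Route 9: Route 3 wins 19–5.
  Route 6 vs Route 9: Route 6 wins 20–4.
Copeland scores (wins − losses):
  Route 1: 1 − 2 = -1
  Route 3: 3 − 0 = 3
  Route 6: 2 − 1 = 1
  Route 9: 0 − 3 = -3
Route 3 has the best Copeland score.

Route 3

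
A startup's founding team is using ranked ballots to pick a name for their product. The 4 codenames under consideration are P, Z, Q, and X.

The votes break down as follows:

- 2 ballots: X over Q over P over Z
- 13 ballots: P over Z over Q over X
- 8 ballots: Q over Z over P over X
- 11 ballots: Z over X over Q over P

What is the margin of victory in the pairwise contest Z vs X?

30

Ballots ranking Z above X: 13+8+11 = 32.
Ballots ranking X above Z: 2.
Z wins 32–2, a margin of 30.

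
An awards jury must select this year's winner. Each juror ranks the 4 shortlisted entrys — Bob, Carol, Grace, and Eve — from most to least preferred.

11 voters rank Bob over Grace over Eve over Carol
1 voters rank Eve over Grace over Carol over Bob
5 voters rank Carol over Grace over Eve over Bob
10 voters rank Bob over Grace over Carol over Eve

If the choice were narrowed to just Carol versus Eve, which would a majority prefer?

Ballots ranking Carol above Eve: 5+10 = 15.
Ballots ranking Eve above Carol: 11+1 = 12.
Carol wins the head-to-head, 15–12.

Carol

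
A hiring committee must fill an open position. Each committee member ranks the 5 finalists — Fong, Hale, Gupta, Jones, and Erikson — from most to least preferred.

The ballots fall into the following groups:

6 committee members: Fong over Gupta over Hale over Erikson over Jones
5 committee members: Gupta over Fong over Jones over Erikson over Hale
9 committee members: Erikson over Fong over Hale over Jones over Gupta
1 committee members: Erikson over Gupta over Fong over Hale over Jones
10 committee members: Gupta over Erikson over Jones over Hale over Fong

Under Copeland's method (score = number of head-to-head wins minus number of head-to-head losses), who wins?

Gupta

Pairwise results:
  Fong vs Hale: Fong wins 21–10.
  Fong vs Gupta: Gupta wins 16–15.
  Fong vs Jones: Fong wins 21–10.
  Fong vs Erikson: Erikson wins 20–11.
  Hale vs Gupta: Gupta wins 22–9.
  Hale vs Jones: Hale wins 16–15.
  Hale vs Erikson: Erikson wins 25–6.
  Gupta vs Jones: Gupta wins 22–9.
  Gupta vs Erikson: Gupta wins 21–10.
  Jones vs Erikson: Erikson wins 26–5.
Copeland scores (wins − losses):
  Fong: 2 − 2 = 0
  Hale: 1 − 3 = -2
  Gupta: 4 − 0 = 4
  Jones: 0 − 4 = -4
  Erikson: 3 − 1 = 2
Gupta has the best Copeland score.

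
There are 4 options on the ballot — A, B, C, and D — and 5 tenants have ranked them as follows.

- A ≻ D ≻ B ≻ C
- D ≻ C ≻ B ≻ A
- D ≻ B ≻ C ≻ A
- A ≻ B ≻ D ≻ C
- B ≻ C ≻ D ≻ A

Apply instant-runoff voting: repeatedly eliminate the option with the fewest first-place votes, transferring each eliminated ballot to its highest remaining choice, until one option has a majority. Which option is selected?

Round 1: A 2, D 2, B 1, C 0. C has the fewest and is eliminated.
Round 2: A 2, D 2, B 1. B has the fewest and is eliminated.
Round 3: D 3, A 2. D has a majority.

D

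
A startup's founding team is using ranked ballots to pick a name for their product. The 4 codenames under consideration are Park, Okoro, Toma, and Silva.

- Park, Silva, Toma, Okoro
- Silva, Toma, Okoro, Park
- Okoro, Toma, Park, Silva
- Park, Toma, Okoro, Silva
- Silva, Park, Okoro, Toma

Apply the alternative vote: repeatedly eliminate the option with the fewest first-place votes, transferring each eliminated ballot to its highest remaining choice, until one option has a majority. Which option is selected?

Park

Round 1: Park 2, Silva 2, Okoro 1, Toma 0. Toma has the fewest and is eliminated.
Round 2: Park 2, Silva 2, Okoro 1. Okoro has the fewest and is eliminated.
Round 3: Park 3, Silva 2. Park has a majority.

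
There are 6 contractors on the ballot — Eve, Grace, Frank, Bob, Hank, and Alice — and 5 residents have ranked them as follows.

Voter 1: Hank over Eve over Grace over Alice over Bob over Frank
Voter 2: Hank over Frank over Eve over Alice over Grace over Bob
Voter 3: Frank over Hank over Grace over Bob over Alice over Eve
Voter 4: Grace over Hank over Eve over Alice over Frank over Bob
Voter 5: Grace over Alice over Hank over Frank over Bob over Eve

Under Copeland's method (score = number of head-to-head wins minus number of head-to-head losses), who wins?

Hank

Pairwise results:
  Eve vs Grace: Grace wins 3–2.
  Eve vs Frank: Frank wins 3–2.
  Eve vs Bob: Eve wins 3–2.
  Eve vs Hank: Hank wins 5–0.
  Eve vs Alice: Eve wins 3–2.
  Grace vs Frank: Grace wins 3–2.
  Grace vs Bob: Grace wins 5–0.
  Grace vs Hank: Hank wins 3–2.
  Grace vs Alice: Grace wins 4–1.
  Frank vs Bob: Frank wins 4–1.
  Frank vs Hank: Hank wins 4–1.
  Frank vs Alice: Alice wins 3–2.
  Bob vs Hank: Hank wins 5–0.
  Bob vs Alice: Alice wins 4–1.
  Hank vs Alice: Hank wins 4–1.
Copeland scores (wins − losses):
  Eve: 2 − 3 = -1
  Grace: 4 − 1 = 3
  Frank: 2 − 3 = -1
  Bob: 0 − 5 = -5
  Hank: 5 − 0 = 5
  Alice: 2 − 3 = -1
Hank has the best Copeland score.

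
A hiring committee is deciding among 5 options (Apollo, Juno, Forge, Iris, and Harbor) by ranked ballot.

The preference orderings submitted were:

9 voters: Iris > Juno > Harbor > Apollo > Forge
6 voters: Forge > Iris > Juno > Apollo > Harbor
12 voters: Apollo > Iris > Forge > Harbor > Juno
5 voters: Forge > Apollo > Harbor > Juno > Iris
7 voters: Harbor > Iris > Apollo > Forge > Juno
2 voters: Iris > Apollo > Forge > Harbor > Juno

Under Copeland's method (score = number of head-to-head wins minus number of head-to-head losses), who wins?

Iris

Pairwise results:
  Apollo vs Juno: Apollo wins 26–15.
  Apollo vs Forge: Apollo wins 30–11.
  Apollo vs Iris: Iris wins 24–17.
  Apollo vs Harbor: Apollo wins 25–16.
  Juno vs Forge: Forge wins 32–9.
  Juno vs Iris: Iris wins 36–5.
  Juno vs Harbor: Harbor wins 26–15.
  Forge vs Iris: Iris wins 30–11.
  Forge vs Harbor: Forge wins 25–16.
  Iris vs Harbor: Iris wins 29–12.
Copeland scores (wins − losses):
  Apollo: 3 − 1 = 2
  Juno: 0 − 4 = -4
  Forge: 2 − 2 = 0
  Iris: 4 − 0 = 4
  Harbor: 1 − 3 = -2
Iris has the best Copeland score.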